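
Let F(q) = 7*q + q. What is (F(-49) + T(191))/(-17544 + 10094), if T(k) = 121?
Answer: 271/7450 ≈ 0.036376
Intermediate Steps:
F(q) = 8*q
(F(-49) + T(191))/(-17544 + 10094) = (8*(-49) + 121)/(-17544 + 10094) = (-392 + 121)/(-7450) = -271*(-1/7450) = 271/7450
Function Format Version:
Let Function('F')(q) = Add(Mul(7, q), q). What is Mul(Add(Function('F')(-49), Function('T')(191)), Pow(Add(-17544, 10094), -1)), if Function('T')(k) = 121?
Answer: Rational(271, 7450) ≈ 0.036376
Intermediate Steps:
Function('F')(q) = Mul(8, q)
Mul(Add(Function('F')(-49), Function('T')(191)), Pow(Add(-17544, 10094), -1)) = Mul(Add(Mul(8, -49), 121), Pow(Add(-17544, 10094), -1)) = Mul(Add(-392, 121), Pow(-7450, -1)) = Mul(-271, Rational(-1, 7450)) = Rational(271, 7450)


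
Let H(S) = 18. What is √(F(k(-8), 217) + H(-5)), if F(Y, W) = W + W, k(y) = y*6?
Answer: 2*√113 ≈ 21.260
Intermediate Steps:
k(y) = 6*y
F(Y, W) = 2*W
√(F(k(-8), 217) + H(-5)) = √(2*217 + 18) = √(434 + 18) = √452 = 2*√113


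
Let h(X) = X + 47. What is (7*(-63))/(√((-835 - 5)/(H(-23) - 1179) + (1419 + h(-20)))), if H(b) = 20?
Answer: -49*√215928654/62102 ≈ -11.594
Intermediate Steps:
h(X) = 47 + X
(7*(-63))/(√((-835 - 5)/(H(-23) - 1179) + (1419 + h(-20)))) = (7*(-63))/(√((-835 - 5)/(20 - 1179) + (1419 + (47 - 20)))) = -441/√(-840/(-1159) + (1419 + 27)) = -441/√(-840*(-1/1159) + 1446) = -441/√(840/1159 + 1446) = -441*√215928654/558918 = -49*√215928654/62102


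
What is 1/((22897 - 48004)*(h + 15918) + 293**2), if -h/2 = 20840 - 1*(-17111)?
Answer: 1/1506104137 ≈ 6.6396e-10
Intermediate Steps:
h = -75902 (h = -2*(20840 - 1*(-17111)) = -2*(20840 + 17111) = -2*37951 = -75902)
1/((22897 - 48004)*(h + 15918) + 293**2) = 1/((22897 - 48004)*(-75902 + 15918) + 293**2) = 1/(-25107*(-59984) + 85849) = 1/(1506018288 + 85849) = 1/1506104137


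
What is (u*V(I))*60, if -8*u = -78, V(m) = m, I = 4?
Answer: 2340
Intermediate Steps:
u = 39/4 (u = -1/8*(-78) = 39/4 ≈ 9.7500)
(u*V(I))*60 = ((39/4)*4)*60 = 39*60 = 2340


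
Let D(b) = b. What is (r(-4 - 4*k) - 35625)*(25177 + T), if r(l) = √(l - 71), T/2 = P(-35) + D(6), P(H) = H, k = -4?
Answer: -894864375 + 25119*I*√59 ≈ -8.9486e+8 + 1.9294e+5*I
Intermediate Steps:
T = -58 (T = 2*(-35 + 6) = 2*(-29) = -58)
r(l) = √(-71 + l)
(r(-4 - 4*k) - 35625)*(25177 + T) = (√(-71 + (-4 - 4*(-4))) - 35625)*(25177 - 58) = (√(-71 + (-4 + 16)) - 35625)*25119 = (√(-71 + 12) - 35625)*25119 = (√(-59) - 35625)*25119 = (I*√59 - 35625)*25119 = (-35625 + I*√59)*25119 = -894864375 + 25119*I*√59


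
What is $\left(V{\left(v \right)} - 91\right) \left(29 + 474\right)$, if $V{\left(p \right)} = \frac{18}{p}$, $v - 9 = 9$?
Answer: $-45270$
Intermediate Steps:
$v = 18$ ($v = 9 + 9 = 18$)
$\left(V{\left(v \right)} - 91\right) \left(29 + 474\right) = \left(\frac{18}{18} - 91\right) \left(29 + 474\right) = \left(18 \cdot \frac{1}{18} - 91\right) 503 = \left(1 - 91\right) 503 = \left(-90\right) 503 = -45270$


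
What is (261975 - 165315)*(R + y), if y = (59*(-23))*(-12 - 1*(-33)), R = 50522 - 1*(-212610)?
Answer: 22679819100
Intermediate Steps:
R = 263132 (R = 50522 + 212610 = 263132)
y = -28497 (y = -1357*(-12 + 33) = -1357*21 = -28497)
(261975 - 165315)*(R + y) = (261975 - 165315)*(263132 - 28497) = 96660*234635 = 22679819100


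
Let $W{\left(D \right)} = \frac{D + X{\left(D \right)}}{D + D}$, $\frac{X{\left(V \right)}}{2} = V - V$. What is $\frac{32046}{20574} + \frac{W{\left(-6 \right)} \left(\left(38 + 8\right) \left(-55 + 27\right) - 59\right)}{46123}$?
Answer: $\frac{488067023}{316311534} \approx 1.543$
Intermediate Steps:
$X{\left(V \right)} = 0$ ($X{\left(V \right)} = 2 \left(V - V\right) = 2 \cdot 0 = 0$)
$W{\left(D \right)} = \frac{1}{2}$ ($W{\left(D \right)} = \frac{D + 0}{D + D} = \frac{D}{2 D} = D \frac{1}{2 D} = \frac{1}{2}$)
$\frac{32046}{20574} + \frac{W{\left(-6 \right)} \left(\left(38 + 8\right) \left(-55 + 27\right) - 59\right)}{46123} = \frac{32046}{20574} + \frac{\frac{1}{2} \left(\left(38 + 8\right) \left(-55 + 27\right) - 59\right)}{46123} = 32046 \cdot \frac{1}{20574} + \frac{46 \left(-28\right) - 59}{2} \cdot \frac{1}{46123} = \frac{5341}{3429} + \frac{-1288 - 59}{2} \cdot \frac{1}{46123} = \frac{5341}{3429} + \frac{1}{2} \left(-1347\right) \frac{1}{46123} = \frac{5341}{3429} - \frac{1347}{92246} = \frac{488067023}{316311534}$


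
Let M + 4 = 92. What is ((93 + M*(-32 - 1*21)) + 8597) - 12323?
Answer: -8297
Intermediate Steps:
M = 88 (M = -4 + 92 = 88)
((93 + M*(-32 - 1*21)) + 8597) - 12323 = ((93 + 88*(-32 - 1*21)) + 8597) - 12323 = ((93 + 88*(-32 - 21)) + 8597) - 12323 = ((93 + 88*(-53)) + 8597) - 12323 = ((93 - 4664) + 8597) - 12323 = (-4571 + 8597) - 12323 = 4026 - 12323 = -8297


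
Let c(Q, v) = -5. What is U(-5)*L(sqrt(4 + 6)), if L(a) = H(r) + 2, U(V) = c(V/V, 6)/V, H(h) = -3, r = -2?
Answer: -1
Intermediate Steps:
U(V) = -5/V
L(a) = -1 (L(a) = -3 + 2 = -1)
U(-5)*L(sqrt(4 + 6)) = -5/(-5)*(-1) = -5*(-1/5)*(-1) = 1*(-1) = -1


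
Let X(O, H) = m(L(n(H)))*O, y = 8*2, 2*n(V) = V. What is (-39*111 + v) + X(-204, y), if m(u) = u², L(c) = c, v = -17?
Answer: -17402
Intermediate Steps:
n(V) = V/2
y = 16
X(O, H) = O*H²/4 (X(O, H) = (H/2)²*O = (H²/4)*O = O*H²/4)
(-39*111 + v) + X(-204, y) = (-39*111 - 17) + (¼)*(-204)*16² = (-4329 - 17) + (¼)*(-204)*256 = -4346 - 13056 = -17402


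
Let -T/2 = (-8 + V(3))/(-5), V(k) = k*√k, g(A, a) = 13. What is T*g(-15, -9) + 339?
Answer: 1487/5 + 78*√3/5 ≈ 324.42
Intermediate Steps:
V(k) = k^(3/2)
T = -16/5 + 6*√3/5 (T = -2*(-8 + 3^(3/2))/(-5) = -(-2)*(-8 + 3*√3)/5 = -2*(8/5 - 3*√3/5) = -16/5 + 6*√3/5 ≈ -1.1215)
T*g(-15, -9) + 339 = (-16/5 + 6*√3/5)*13 + 339 = (-208/5 + 78*√3/5) + 339 = 1487/5 + 78*√3/5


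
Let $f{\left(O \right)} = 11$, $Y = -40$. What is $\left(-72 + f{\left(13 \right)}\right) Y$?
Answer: $2440$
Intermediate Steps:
$\left(-72 + f{\left(13 \right)}\right) Y = \left(-72 + 11\right) \left(-40\right) = \left(-61\right) \left(-40\right) = 2440$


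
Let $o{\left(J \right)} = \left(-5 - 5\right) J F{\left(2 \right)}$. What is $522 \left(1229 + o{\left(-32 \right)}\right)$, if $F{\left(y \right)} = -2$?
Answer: $307458$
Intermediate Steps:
$o{\left(J \right)} = 20 J$ ($o{\left(J \right)} = \left(-5 - 5\right) J \left(-2\right) = - 10 J \left(-2\right) = 20 J$)
$522 \left(1229 + o{\left(-32 \right)}\right) = 522 \left(1229 + 20 \left(-32\right)\right) = 522 \left(1229 - 640\right) = 522 \cdot 589 = 307458$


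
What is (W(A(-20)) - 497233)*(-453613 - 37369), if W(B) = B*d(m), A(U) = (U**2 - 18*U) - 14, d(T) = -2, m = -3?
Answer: 244864997950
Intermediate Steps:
A(U) = -14 + U**2 - 18*U
W(B) = -2*B (W(B) = B*(-2) = -2*B)
(W(A(-20)) - 497233)*(-453613 - 37369) = (-2*(-14 + (-20)**2 - 18*(-20)) - 497233)*(-453613 - 37369) = (-2*(-14 + 400 + 360) - 497233)*(-490982) = (-2*746 - 497233)*(-490982) = (-1492 - 497233)*(-490982) = -498725*(-490982) = 244864997950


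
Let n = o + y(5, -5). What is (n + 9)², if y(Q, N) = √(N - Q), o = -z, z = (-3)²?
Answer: -10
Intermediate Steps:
z = 9
o = -9 (o = -1*9 = -9)
n = -9 + I*√10 (n = -9 + √(-5 - 1*5) = -9 + √(-5 - 5) = -9 + √(-10) = -9 + I*√10 ≈ -9.0 + 3.1623*I)
(n + 9)² = ((-9 + I*√10) + 9)² = (I*√10)² = -10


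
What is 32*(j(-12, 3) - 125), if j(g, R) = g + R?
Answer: -4288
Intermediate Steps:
j(g, R) = R + g
32*(j(-12, 3) - 125) = 32*((3 - 12) - 125) = 32*(-9 - 125) = 32*(-134) = -4288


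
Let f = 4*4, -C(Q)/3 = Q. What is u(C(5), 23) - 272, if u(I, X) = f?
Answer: -256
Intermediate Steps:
C(Q) = -3*Q
f = 16
u(I, X) = 16
u(C(5), 23) - 272 = 16 - 272 = -256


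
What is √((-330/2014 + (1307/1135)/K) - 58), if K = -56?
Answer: I*√59590003173358070/32002460 ≈ 7.6279*I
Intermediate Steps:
√((-330/2014 + (1307/1135)/K) - 58) = √((-330/2014 + (1307/1135)/(-56)) - 58) = √((-330*1/2014 + (1307*(1/1135))*(-1/56)) - 58) = √((-165/1007 + (1307/1135)*(-1/56)) - 58) = √((-165/1007 - 1307/63560) - 58) = √(-11803549/64004920 - 58) = √(-3724088909/64004920) = I*√59590003173358070/32002460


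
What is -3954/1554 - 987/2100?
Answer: -78073/25900 ≈ -3.0144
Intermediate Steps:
-3954/1554 - 987/2100 = -3954*1/1554 - 987*1/2100 = -659/259 - 47/100 = -78073/25900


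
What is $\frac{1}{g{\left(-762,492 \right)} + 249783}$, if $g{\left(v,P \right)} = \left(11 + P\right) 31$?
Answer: $\frac{1}{265376} \approx 3.7682 \cdot 10^{-6}$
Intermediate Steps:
$g{\left(v,P \right)} = 341 + 31 P$
$\frac{1}{g{\left(-762,492 \right)} + 249783} = \frac{1}{\left(341 + 31 \cdot 492\right) + 249783} = \frac{1}{\left(341 + 15252\right) + 249783} = \frac{1}{15593 + 249783} = \frac{1}{265376}$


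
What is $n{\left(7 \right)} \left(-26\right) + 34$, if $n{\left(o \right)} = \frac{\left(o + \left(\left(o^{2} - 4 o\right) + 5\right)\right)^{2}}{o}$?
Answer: $- \frac{28076}{7} \approx -4010.9$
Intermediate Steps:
$n{\left(o \right)} = \frac{\left(5 + o^{2} - 3 o\right)^{2}}{o}$ ($n{\left(o \right)} = \frac{\left(o + \left(5 + o^{2} - 4 o\right)\right)^{2}}{o} = \frac{\left(5 + o^{2} - 3 o\right)^{2}}{o}$)
$n{\left(7 \right)} \left(-26\right) + 34 = \frac{\left(5 + 7^{2} - 21\right)^{2}}{7} \left(-26\right) + 34 = \frac{\left(5 + 49 - 21\right)^{2}}{7} \left(-26\right) + 34 = \frac{33^{2}}{7} \left(-26\right) + 34 = \frac{1}{7} \cdot 1089 \left(-26\right) + 34 = \frac{1089}{7} \left(-26\right) + 34 = - \frac{28314}{7} + 34 = - \frac{28076}{7}$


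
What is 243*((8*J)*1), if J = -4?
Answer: -7776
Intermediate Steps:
243*((8*J)*1) = 243*((8*(-4))*1) = 243*(-32*1) = 243*(-32) = -7776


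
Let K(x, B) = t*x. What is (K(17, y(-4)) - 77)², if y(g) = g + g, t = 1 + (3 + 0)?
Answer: 81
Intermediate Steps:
t = 4 (t = 1 + 3 = 4)
y(g) = 2*g
K(x, B) = 4*x
(K(17, y(-4)) - 77)² = (4*17 - 77)² = (68 - 77)² = (-9)² = 81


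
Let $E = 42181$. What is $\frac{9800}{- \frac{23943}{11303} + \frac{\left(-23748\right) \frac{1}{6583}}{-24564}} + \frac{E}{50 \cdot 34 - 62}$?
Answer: $- \frac{13659393787294363}{2968821235926} \approx -4600.9$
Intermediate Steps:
$\frac{9800}{- \frac{23943}{11303} + \frac{\left(-23748\right) \frac{1}{6583}}{-24564}} + \frac{E}{50 \cdot 34 - 62} = \frac{9800}{- \frac{23943}{11303} + \frac{\left(-23748\right) \frac{1}{6583}}{-24564}} + \frac{42181}{50 \cdot 34 - 62} = \frac{9800}{\left(-23943\right) \frac{1}{11303} + \left(-23748\right) \frac{1}{6583} \left(- \frac{1}{24564}\right)} + \frac{42181}{1700 - 62} = \frac{9800}{- \frac{23943}{11303} - - \frac{1979}{13475401}} + \frac{42181}{1638} = \frac{9800}{- \frac{23943}{11303} + \frac{1979}{13475401}} + 42181 \cdot \frac{1}{1638} = \frac{9800}{- \frac{3624934354}{1711375927}} + \frac{42181}{1638} = 9800 \left(- \frac{1711375927}{3624934354}\right) + \frac{42181}{1638} = - \frac{8385742042300}{1812467177} + \frac{42181}{1638} = - \frac{13659393787294363}{2968821235926}$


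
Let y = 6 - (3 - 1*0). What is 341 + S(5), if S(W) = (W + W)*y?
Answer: 371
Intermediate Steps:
y = 3 (y = 6 - (3 + 0) = 6 - 1*3 = 6 - 3 = 3)
S(W) = 6*W (S(W) = (W + W)*3 = (2*W)*3 = 6*W)
341 + S(5) = 341 + 6*5 = 341 + 30 = 371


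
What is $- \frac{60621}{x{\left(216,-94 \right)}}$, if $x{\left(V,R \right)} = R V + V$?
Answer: $\frac{20207}{6696} \approx 3.0178$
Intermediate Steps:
$x{\left(V,R \right)} = V + R V$
$- \frac{60621}{x{\left(216,-94 \right)}} = - \frac{60621}{216 \left(1 - 94\right)} = - \frac{60621}{216 \left(-93\right)} = - \frac{60621}{-20088} = \left(-60621\right) \left(- \frac{1}{20088}\right) = \frac{20207}{6696}$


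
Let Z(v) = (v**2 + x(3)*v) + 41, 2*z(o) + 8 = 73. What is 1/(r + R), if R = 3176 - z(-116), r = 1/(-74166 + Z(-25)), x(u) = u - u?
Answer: 73500/231047249 ≈ 0.00031812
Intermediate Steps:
x(u) = 0
z(o) = 65/2 (z(o) = -4 + (1/2)*73 = -4 + 73/2 = 65/2)
Z(v) = 41 + v**2 (Z(v) = (v**2 + 0*v) + 41 = (v**2 + 0) + 41 = v**2 + 41 = 41 + v**2)
r = -1/73500 (r = 1/(-74166 + (41 + (-25)**2)) = 1/(-74166 + (41 + 625)) = 1/(-74166 + 666) = 1/(-73500) = -1/73500 ≈ -1.3605e-5)
R = 6287/2 (R = 3176 - 1*65/2 = 3176 - 65/2 = 6287/2 ≈ 3143.5)
1/(r + R) = 1/(-1/73500 + 6287/2) = 1/(231047249/73500) = 73500/231047249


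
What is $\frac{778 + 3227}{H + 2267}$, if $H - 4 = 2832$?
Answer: $\frac{445}{567} \approx 0.78483$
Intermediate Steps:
$H = 2836$ ($H = 4 + 2832 = 2836$)
$\frac{778 + 3227}{H + 2267} = \frac{778 + 3227}{2836 + 2267} = \frac{4005}{5103} = 4005 \cdot \frac{1}{5103} = \frac{445}{567}$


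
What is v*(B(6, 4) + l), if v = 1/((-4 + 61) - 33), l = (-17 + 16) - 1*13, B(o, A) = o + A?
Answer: -⅙ ≈ -0.16667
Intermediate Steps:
B(o, A) = A + o
l = -14 (l = -1 - 13 = -14)
v = 1/24 (v = 1/(57 - 33) = 1/24 ≈ 0.041667)
v*(B(6, 4) + l) = ((4 + 6) - 14)/24 = (10 - 14)/24 = (1/24)*(-4) = -⅙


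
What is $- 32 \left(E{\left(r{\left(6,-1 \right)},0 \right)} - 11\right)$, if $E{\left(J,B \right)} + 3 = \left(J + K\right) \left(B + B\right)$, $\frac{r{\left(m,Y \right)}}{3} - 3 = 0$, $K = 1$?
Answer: $448$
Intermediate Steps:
$r{\left(m,Y \right)} = 9$ ($r{\left(m,Y \right)} = 9 + 3 \cdot 0 = 9 + 0 = 9$)
$E{\left(J,B \right)} = -3 + 2 B \left(1 + J\right)$ ($E{\left(J,B \right)} = -3 + \left(J + 1\right) \left(B + B\right) = -3 + \left(1 + J\right) 2 B = -3 + 2 B \left(1 + J\right)$)
$- 32 \left(E{\left(r{\left(6,-1 \right)},0 \right)} - 11\right) = - 32 \left(\left(-3 + 2 \cdot 0 + 2 \cdot 0 \cdot 9\right) - 11\right) = - 32 \left(\left(-3 + 0 + 0\right) - 11\right) = - 32 \left(-3 - 11\right) = \left(-32\right) \left(-14\right) = 448$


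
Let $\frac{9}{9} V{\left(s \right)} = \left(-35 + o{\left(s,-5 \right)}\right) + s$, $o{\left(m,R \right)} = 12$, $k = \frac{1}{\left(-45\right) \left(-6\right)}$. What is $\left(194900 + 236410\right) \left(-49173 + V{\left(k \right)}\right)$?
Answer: $- \frac{190968526463}{9} \approx -2.1219 \cdot 10^{10}$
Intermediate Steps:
$k = \frac{1}{270} \approx 0.0037037$
$V{\left(s \right)} = -23 + s$ ($V{\left(s \right)} = \left(-35 + 12\right) + s = -23 + s$)
$\left(194900 + 236410\right) \left(-49173 + V{\left(k \right)}\right) = \left(194900 + 236410\right) \left(-49173 + \left(-23 + \frac{1}{270}\right)\right) = 431310 \left(-49173 - \frac{6209}{270}\right) = 431310 \left(- \frac{13282919}{270}\right) = - \frac{190968526463}{9}$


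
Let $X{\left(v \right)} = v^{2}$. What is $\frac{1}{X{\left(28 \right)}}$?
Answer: $\frac{1}{784} \approx 0.0012755$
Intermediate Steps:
$\frac{1}{X{\left(28 \right)}} = \frac{1}{28^{2}} = \frac{1}{784}$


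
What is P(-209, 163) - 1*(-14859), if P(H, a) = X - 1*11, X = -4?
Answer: 14844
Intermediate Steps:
P(H, a) = -15 (P(H, a) = -4 - 1*11 = -4 - 11 = -15)
P(-209, 163) - 1*(-14859) = -15 - 1*(-14859) = -15 + 14859 = 14844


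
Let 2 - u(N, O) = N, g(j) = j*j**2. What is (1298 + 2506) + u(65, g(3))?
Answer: 3741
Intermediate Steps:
g(j) = j**3
u(N, O) = 2 - N
(1298 + 2506) + u(65, g(3)) = (1298 + 2506) + (2 - 1*65) = 3804 + (2 - 65) = 3804 - 63 = 3741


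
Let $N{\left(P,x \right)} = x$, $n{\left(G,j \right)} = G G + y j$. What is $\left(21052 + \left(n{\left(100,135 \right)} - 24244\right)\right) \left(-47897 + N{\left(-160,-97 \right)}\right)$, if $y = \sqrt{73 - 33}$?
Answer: $-326743152 - 12958380 \sqrt{10} \approx -3.6772 \cdot 10^{8}$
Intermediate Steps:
$y = 2 \sqrt{10}$ ($y = \sqrt{40} = 2 \sqrt{10} \approx 6.3246$)
$n{\left(G,j \right)} = G^{2} + 2 j \sqrt{10}$ ($n{\left(G,j \right)} = G G + 2 \sqrt{10} j = G^{2} + 2 j \sqrt{10}$)
$\left(21052 + \left(n{\left(100,135 \right)} - 24244\right)\right) \left(-47897 + N{\left(-160,-97 \right)}\right) = \left(21052 - \left(14244 - 270 \sqrt{10}\right)\right) \left(-47897 - 97\right) = \left(21052 - \left(14244 - 270 \sqrt{10}\right)\right) \left(-47994\right) = \left(6808 + 270 \sqrt{10}\right) \left(-47994\right) = -326743152 - 12958380 \sqrt{10}$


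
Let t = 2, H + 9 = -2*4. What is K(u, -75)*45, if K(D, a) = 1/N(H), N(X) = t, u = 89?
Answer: 45/2 ≈ 22.500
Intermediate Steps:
H = -17 (H = -9 - 2*4 = -9 - 8 = -17)
N(X) = 2
K(D, a) = 1/2
K(u, -75)*45 = (1/2)*45 = 45/2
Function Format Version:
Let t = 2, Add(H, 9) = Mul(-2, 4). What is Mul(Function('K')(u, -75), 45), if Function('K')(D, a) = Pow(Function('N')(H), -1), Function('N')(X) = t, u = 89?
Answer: Rational(45, 2) ≈ 22.500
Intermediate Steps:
H = -17 (H = Add(-9, Mul(-2, 4)) = Add(-9, -8) = -17)
Function('N')(X) = 2
Function('K')(D, a) = Rational(1, 2) (Function('K')(D, a) = Pow(2, -1) = Rational(1, 2))
Mul(Function('K')(u, -75), 45) = Mul(Rational(1, 2), 45) = Rational(45, 2)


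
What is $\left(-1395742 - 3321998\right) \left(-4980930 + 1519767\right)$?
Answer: $16328867131620$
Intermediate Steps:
$\left(-1395742 - 3321998\right) \left(-4980930 + 1519767\right) = \left(-4717740\right) \left(-3461163\right) = 16328867131620$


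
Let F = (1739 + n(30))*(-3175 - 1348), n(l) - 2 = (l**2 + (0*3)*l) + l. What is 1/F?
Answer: -1/12080933 ≈ -8.2775e-8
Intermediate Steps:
n(l) = 2 + l + l**2 (n(l) = 2 + ((l**2 + (0*3)*l) + l) = 2 + ((l**2 + 0*l) + l) = 2 + ((l**2 + 0) + l) = 2 + (l**2 + l) = 2 + (l + l**2) = 2 + l + l**2)
F = -12080933 (F = (1739 + (2 + 30 + 30**2))*(-3175 - 1348) = (1739 + (2 + 30 + 900))*(-4523) = (1739 + 932)*(-4523) = 2671*(-4523) = -12080933)
1/F = 1/(-12080933) = -1/12080933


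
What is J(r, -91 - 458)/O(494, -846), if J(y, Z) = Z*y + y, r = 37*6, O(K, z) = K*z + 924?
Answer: 5069/17375 ≈ 0.29174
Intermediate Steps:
O(K, z) = 924 + K*z
r = 222
J(y, Z) = y + Z*y
J(r, -91 - 458)/O(494, -846) = (222*(1 + (-91 - 458)))/(924 + 494*(-846)) = (222*(1 - 549))/(924 - 417924) = (222*(-548))/(-417000) = -121656*(-1/417000) = 5069/17375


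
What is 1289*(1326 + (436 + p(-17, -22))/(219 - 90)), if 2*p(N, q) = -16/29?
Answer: 2136819126/1247 ≈ 1.7136e+6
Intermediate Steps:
p(N, q) = -8/29 (p(N, q) = (-16/29)/2 = (-16*1/29)/2 = (½)*(-16/29) = -8/29)
1289*(1326 + (436 + p(-17, -22))/(219 - 90)) = 1289*(1326 + (436 - 8/29)/(219 - 90)) = 1289*(1326 + (12636/29)/129) = 1289*(1326 + (12636/29)*(1/129)) = 1289*(1326 + 4212/1247) = 1289*(1657734/1247) = 2136819126/1247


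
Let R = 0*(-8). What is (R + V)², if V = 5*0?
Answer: 0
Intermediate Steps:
R = 0
V = 0
(R + V)² = (0 + 0)² = 0² = 0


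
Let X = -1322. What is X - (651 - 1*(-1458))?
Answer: -3431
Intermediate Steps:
X - (651 - 1*(-1458)) = -1322 - (651 - 1*(-1458)) = -1322 - (651 + 1458) = -1322 - 1*2109 = -1322 - 2109 = -3431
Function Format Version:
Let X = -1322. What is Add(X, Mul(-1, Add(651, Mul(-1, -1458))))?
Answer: -3431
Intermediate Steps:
Add(X, Mul(-1, Add(651, Mul(-1, -1458)))) = Add(-1322, Mul(-1, Add(651, Mul(-1, -1458)))) = Add(-1322, Mul(-1, Add(651, 1458))) = Add(-1322, Mul(-1, 2109)) = Add(-1322, -2109) = -3431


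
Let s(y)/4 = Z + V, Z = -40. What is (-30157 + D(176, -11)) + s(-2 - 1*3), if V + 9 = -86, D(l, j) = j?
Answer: -30708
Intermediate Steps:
V = -95 (V = -9 - 86 = -95)
s(y) = -540 (s(y) = 4*(-40 - 95) = 4*(-135) = -540)
(-30157 + D(176, -11)) + s(-2 - 1*3) = (-30157 - 11) - 540 = -30168 - 540 = -30708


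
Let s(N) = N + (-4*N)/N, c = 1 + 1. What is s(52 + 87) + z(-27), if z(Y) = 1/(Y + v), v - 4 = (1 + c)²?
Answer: 1889/14 ≈ 134.93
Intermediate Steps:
c = 2
s(N) = -4 + N (s(N) = N - 4 = -4 + N)
v = 13 (v = 4 + (1 + 2)² = 4 + 3² = 4 + 9 = 13)
z(Y) = 1/(13 + Y) (z(Y) = 1/(Y + 13) = 1/(13 + Y))
s(52 + 87) + z(-27) = (-4 + (52 + 87)) + 1/(13 - 27) = (-4 + 139) + 1/(-14) = 135 - 1/14 = 1889/14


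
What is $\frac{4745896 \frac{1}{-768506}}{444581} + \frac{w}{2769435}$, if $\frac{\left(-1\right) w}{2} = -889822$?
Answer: $\frac{16000675260986848}{24900366581379945} \approx 0.64259$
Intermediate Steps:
$w = 1779644$ ($w = \left(-2\right) \left(-889822\right) = 1779644$)
$\frac{4745896 \frac{1}{-768506}}{444581} + \frac{w}{2769435} = \frac{4745896 \frac{1}{-768506}}{444581} + \frac{1779644}{2769435} = 4745896 \left(- \frac{1}{768506}\right) \frac{1}{444581} + 1779644 \cdot \frac{1}{2769435} = \left(- \frac{2372948}{384253}\right) \frac{1}{444581} + \frac{1779644}{2769435} = - \frac{124892}{8991135947} + \frac{1779644}{2769435} = \frac{16000675260986848}{24900366581379945}$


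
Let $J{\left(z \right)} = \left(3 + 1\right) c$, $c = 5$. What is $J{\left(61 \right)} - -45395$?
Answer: $45415$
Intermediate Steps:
$J{\left(z \right)} = 20$ ($J{\left(z \right)} = \left(3 + 1\right) 5 = 4 \cdot 5 = 20$)
$J{\left(61 \right)} - -45395 = 20 - -45395 = 20 + 45395 = 45415$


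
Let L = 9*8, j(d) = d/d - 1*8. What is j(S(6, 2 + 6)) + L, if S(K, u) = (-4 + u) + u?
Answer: 65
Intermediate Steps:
S(K, u) = -4 + 2*u
j(d) = -7 (j(d) = 1 - 8 = -7)
L = 72
j(S(6, 2 + 6)) + L = -7 + 72 = 65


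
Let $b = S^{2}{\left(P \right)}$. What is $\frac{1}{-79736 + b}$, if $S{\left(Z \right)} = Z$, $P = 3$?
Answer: $- \frac{1}{79727} \approx -1.2543 \cdot 10^{-5}$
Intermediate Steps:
$b = 9$ ($b = 3^{2} = 9$)
$\frac{1}{-79736 + b} = \frac{1}{-79736 + 9} = \frac{1}{-79727} = - \frac{1}{79727}$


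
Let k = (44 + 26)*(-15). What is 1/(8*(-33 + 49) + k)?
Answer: -1/922 ≈ -0.0010846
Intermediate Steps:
k = -1050 (k = 70*(-15) = -1050)
1/(8*(-33 + 49) + k) = 1/(8*(-33 + 49) - 1050) = 1/(8*16 - 1050) = 1/(128 - 1050) = 1/(-922) = -1/922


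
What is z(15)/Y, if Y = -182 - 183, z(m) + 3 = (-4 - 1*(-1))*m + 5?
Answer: 43/365 ≈ 0.11781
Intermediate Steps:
z(m) = 2 - 3*m (z(m) = -3 + ((-4 - 1*(-1))*m + 5) = -3 + ((-4 + 1)*m + 5) = -3 + (-3*m + 5) = -3 + (5 - 3*m) = 2 - 3*m)
Y = -365
z(15)/Y = (2 - 3*15)/(-365) = (2 - 45)*(-1/365) = -43*(-1/365) = 43/365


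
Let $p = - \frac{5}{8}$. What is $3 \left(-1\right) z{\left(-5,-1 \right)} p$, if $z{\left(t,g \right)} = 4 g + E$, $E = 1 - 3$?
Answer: $- \frac{45}{4} \approx -11.25$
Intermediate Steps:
$E = -2$ ($E = 1 - 3 = -2$)
$z{\left(t,g \right)} = -2 + 4 g$ ($z{\left(t,g \right)} = 4 g - 2 = -2 + 4 g$)
$p = - \frac{5}{8}$ ($p = \left(-5\right) \frac{1}{8} = - \frac{5}{8} \approx -0.625$)
$3 \left(-1\right) z{\left(-5,-1 \right)} p = 3 \left(-1\right) \left(-2 + 4 \left(-1\right)\right) \left(- \frac{5}{8}\right) = - 3 \left(-2 - 4\right) \left(- \frac{5}{8}\right) = \left(-3\right) \left(-6\right) \left(- \frac{5}{8}\right) = 18 \left(- \frac{5}{8}\right) = - \frac{45}{4}$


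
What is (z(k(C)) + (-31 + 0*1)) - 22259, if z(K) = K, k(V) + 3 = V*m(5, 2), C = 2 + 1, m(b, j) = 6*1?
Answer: -22275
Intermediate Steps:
m(b, j) = 6
C = 3
k(V) = -3 + 6*V (k(V) = -3 + V*6 = -3 + 6*V)
(z(k(C)) + (-31 + 0*1)) - 22259 = ((-3 + 6*3) + (-31 + 0*1)) - 22259 = ((-3 + 18) + (-31 + 0)) - 22259 = (15 - 31) - 22259 = -16 - 22259 = -22275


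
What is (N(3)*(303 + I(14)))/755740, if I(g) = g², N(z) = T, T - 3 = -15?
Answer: -1497/188935 ≈ -0.0079234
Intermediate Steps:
T = -12 (T = 3 - 15 = -12)
N(z) = -12
(N(3)*(303 + I(14)))/755740 = -12*(303 + 14²)/755740 = -12*(303 + 196)*(1/755740) = -12*499*(1/755740) = -5988*1/755740 = -1497/188935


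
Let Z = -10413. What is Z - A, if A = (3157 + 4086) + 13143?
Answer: -30799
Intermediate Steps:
A = 20386 (A = 7243 + 13143 = 20386)
Z - A = -10413 - 1*20386 = -10413 - 20386 = -30799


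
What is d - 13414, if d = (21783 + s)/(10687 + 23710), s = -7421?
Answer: -461386996/34397 ≈ -13414.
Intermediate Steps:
d = 14362/34397 (d = (21783 - 7421)/(10687 + 23710) = 14362/34397 ≈ 0.41754)
d - 13414 = 14362/34397 - 13414 = -461386996/34397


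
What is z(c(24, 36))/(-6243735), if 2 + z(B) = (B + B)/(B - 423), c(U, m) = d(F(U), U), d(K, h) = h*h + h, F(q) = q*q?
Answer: -94/122793455 ≈ -7.6551e-7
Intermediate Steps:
F(q) = q²
d(K, h) = h + h² (d(K, h) = h² + h = h + h²)
c(U, m) = U*(1 + U)
z(B) = -2 + 2*B/(-423 + B) (z(B) = -2 + (B + B)/(B - 423) = -2 + (2*B)/(-423 + B) = -2 + 2*B/(-423 + B))
z(c(24, 36))/(-6243735) = (846/(-423 + 24*(1 + 24)))/(-6243735) = (846/(-423 + 24*25))*(-1/6243735) = (846/(-423 + 600))*(-1/6243735) = (846/177)*(-1/6243735) = (846*(1/177))*(-1/6243735) = (282/59)*(-1/6243735) = -94/122793455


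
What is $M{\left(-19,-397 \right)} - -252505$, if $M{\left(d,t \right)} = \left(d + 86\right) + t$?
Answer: $252175$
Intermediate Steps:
$M{\left(d,t \right)} = 86 + d + t$ ($M{\left(d,t \right)} = \left(86 + d\right) + t = 86 + d + t$)
$M{\left(-19,-397 \right)} - -252505 = \left(86 - 19 - 397\right) - -252505 = -330 + 252505 = 252175$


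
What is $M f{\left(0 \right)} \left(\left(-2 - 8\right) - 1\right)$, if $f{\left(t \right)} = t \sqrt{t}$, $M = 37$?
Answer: $0$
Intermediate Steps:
$f{\left(t \right)} = t^{\frac{3}{2}}$
$M f{\left(0 \right)} \left(\left(-2 - 8\right) - 1\right) = 37 \cdot 0^{\frac{3}{2}} \left(\left(-2 - 8\right) - 1\right) = 37 \cdot 0 \left(-10 - 1\right) = 0 \left(-11\right) = 0$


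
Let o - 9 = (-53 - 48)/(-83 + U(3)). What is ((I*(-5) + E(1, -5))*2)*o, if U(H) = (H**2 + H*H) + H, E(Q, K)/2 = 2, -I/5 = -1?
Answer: -13839/31 ≈ -446.42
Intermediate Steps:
I = 5 (I = -5*(-1) = 5)
E(Q, K) = 4 (E(Q, K) = 2*2 = 4)
U(H) = H + 2*H**2 (U(H) = (H**2 + H**2) + H = 2*H**2 + H = H + 2*H**2)
o = 659/62 (o = 9 + (-53 - 48)/(-83 + 3*(1 + 2*3)) = 9 - 101/(-83 + 3*(1 + 6)) = 9 - 101/(-83 + 3*7) = 9 - 101/(-83 + 21) = 9 - 101/(-62) = 9 - 101*(-1/62) = 9 + 101/62 = 659/62 ≈ 10.629)
((I*(-5) + E(1, -5))*2)*o = ((5*(-5) + 4)*2)*(659/62) = ((-25 + 4)*2)*(659/62) = -21*2*(659/62) = -42*659/62 = -13839/31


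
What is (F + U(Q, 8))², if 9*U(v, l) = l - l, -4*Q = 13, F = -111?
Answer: 12321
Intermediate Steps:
Q = -13/4 (Q = -¼*13 = -13/4 ≈ -3.2500)
U(v, l) = 0 (U(v, l) = (l - l)/9 = (⅑)*0 = 0)
(F + U(Q, 8))² = (-111 + 0)² = (-111)² = 12321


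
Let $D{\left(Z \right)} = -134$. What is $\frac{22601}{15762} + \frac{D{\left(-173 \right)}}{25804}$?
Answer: $\frac{72635512}{50840331} \approx 1.4287$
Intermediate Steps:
$\frac{22601}{15762} + \frac{D{\left(-173 \right)}}{25804} = \frac{22601}{15762} - \frac{134}{25804} = 22601 \cdot \frac{1}{15762} - \frac{67}{12902} = \frac{22601}{15762} - \frac{67}{12902} = \frac{72635512}{50840331}$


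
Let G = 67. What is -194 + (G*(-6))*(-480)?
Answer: 192766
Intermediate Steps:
-194 + (G*(-6))*(-480) = -194 + (67*(-6))*(-480) = -194 - 402*(-480) = -194 + 192960 = 192766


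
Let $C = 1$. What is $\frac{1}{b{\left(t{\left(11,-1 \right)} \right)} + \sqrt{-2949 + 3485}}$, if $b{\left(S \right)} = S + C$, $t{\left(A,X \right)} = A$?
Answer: $- \frac{3}{98} + \frac{\sqrt{134}}{196} \approx 0.028448$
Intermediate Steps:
$b{\left(S \right)} = 1 + S$ ($b{\left(S \right)} = S + 1 = 1 + S$)
$\frac{1}{b{\left(t{\left(11,-1 \right)} \right)} + \sqrt{-2949 + 3485}} = \frac{1}{\left(1 + 11\right) + \sqrt{-2949 + 3485}} = \frac{1}{12 + \sqrt{536}} = \frac{1}{12 + 2 \sqrt{134}}$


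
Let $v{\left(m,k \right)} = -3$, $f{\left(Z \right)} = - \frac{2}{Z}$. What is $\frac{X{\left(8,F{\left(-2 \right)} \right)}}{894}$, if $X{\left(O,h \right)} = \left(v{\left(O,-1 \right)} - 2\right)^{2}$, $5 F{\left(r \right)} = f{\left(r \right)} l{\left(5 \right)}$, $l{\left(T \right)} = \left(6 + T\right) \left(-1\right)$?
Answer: $\frac{25}{894} \approx 0.027964$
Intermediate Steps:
$l{\left(T \right)} = -6 - T$
$F{\left(r \right)} = \frac{22}{5 r}$ ($F{\left(r \right)} = \frac{- \frac{2}{r} \left(-6 - 5\right)}{5} = \frac{- \frac{2}{r} \left(-11\right)}{5} = \frac{22 \frac{1}{r}}{5} = \frac{22}{5 r}$)
$X{\left(O,h \right)} = 25$ ($X{\left(O,h \right)} = \left(-3 - 2\right)^{2} = \left(-5\right)^{2} = 25$)
$\frac{X{\left(8,F{\left(-2 \right)} \right)}}{894} = \frac{25}{894}$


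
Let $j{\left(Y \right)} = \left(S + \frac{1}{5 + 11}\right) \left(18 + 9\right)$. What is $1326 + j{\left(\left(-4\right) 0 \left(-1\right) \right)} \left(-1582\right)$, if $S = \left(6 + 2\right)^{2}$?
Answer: $- \frac{21880317}{8} \approx -2.735 \cdot 10^{6}$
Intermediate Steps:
$S = 64$ ($S = 8^{2} = 64$)
$j{\left(Y \right)} = \frac{27675}{16}$ ($j{\left(Y \right)} = \left(64 + \frac{1}{5 + 11}\right) \left(18 + 9\right) = \left(64 + \frac{1}{16}\right) 27 = \frac{1025}{16} \cdot 27 = \frac{27675}{16}$)
$1326 + j{\left(\left(-4\right) 0 \left(-1\right) \right)} \left(-1582\right) = 1326 + \frac{27675}{16} \left(-1582\right) = 1326 - \frac{21890925}{8} = - \frac{21880317}{8}$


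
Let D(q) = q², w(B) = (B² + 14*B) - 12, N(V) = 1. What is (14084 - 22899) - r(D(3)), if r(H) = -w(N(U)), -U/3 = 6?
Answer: -8812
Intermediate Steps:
U = -18 (U = -3*6 = -18)
w(B) = -12 + B² + 14*B
r(H) = -3 (r(H) = -(-12 + 1² + 14*1) = -(-12 + 1 + 14) = -1*3 = -3)
(14084 - 22899) - r(D(3)) = (14084 - 22899) - 1*(-3) = -8815 + 3 = -8812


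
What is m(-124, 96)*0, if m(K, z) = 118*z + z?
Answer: 0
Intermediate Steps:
m(K, z) = 119*z
m(-124, 96)*0 = (119*96)*0 = 11424*0 = 0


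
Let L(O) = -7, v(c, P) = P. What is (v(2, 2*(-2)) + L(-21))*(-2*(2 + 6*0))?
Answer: 44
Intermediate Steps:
(v(2, 2*(-2)) + L(-21))*(-2*(2 + 6*0)) = (2*(-2) - 7)*(-2*(2 + 6*0)) = (-4 - 7)*(-2*(2 + 0)) = -(-22)*2 = -11*(-4) = 44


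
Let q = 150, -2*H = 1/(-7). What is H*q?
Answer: 75/7 ≈ 10.714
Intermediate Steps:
H = 1/14 (H = -1/2/(-7) = -1/2*(-1/7) = 1/14 ≈ 0.071429)
H*q = (1/14)*150 = 75/7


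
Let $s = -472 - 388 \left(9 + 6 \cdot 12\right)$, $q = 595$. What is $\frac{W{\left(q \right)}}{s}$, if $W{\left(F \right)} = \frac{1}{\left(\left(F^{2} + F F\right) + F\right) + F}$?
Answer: $- \frac{1}{22624756000} \approx -4.4199 \cdot 10^{-11}$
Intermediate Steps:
$W{\left(F \right)} = \frac{1}{2 F + 2 F^{2}}$ ($W{\left(F \right)} = \frac{1}{\left(\left(F^{2} + F^{2}\right) + F\right) + F} = \frac{1}{\left(2 F^{2} + F\right) + F} = \frac{1}{\left(F + 2 F^{2}\right) + F} = \frac{1}{2 F + 2 F^{2}}$)
$s = -31900$ ($s = -472 - 388 \left(9 + 72\right) = -472 - 31428 = -31900$)
$\frac{W{\left(q \right)}}{s} = \frac{\frac{1}{2} \cdot \frac{1}{595} \frac{1}{1 + 595}}{-31900} = \frac{1}{2} \cdot \frac{1}{595} \cdot \frac{1}{596} \left(- \frac{1}{31900}\right) = \frac{1}{709240} \left(- \frac{1}{31900}\right) = - \frac{1}{22624756000}$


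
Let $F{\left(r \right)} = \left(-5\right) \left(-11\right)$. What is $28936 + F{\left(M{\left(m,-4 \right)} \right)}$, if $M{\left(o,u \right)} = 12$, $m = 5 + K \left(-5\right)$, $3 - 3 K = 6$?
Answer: $28991$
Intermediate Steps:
$K = -1$ ($K = 1 - 2 = -1$)
$m = 10$ ($m = 5 - -5 = 5 + 5 = 10$)
$F{\left(r \right)} = 55$
$28936 + F{\left(M{\left(m,-4 \right)} \right)} = 28936 + 55 = 28991$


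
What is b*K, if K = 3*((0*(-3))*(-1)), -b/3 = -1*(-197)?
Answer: 0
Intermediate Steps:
b = -591 (b = -(-3)*(-197) = -3*197 = -591)
K = 0 (K = 3*(0*(-1)) = 3*0 = 0)
b*K = -591*0 = 0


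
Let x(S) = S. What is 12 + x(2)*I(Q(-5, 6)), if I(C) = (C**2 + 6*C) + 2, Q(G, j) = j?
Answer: 160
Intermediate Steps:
I(C) = 2 + C**2 + 6*C
12 + x(2)*I(Q(-5, 6)) = 12 + 2*(2 + 6**2 + 6*6) = 12 + 2*(2 + 36 + 36) = 12 + 2*74 = 12 + 148 = 160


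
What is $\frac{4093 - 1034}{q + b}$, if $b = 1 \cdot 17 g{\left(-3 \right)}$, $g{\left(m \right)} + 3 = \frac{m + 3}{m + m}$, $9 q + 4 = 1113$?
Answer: $\frac{27531}{650} \approx 42.355$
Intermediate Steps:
$q = \frac{1109}{9}$ ($q = - \frac{4}{9} + \frac{1}{9} \cdot 1113 = - \frac{4}{9} + \frac{371}{3} = \frac{1109}{9} \approx 123.22$)
$g{\left(m \right)} = -3 + \frac{3 + m}{2 m}$ ($g{\left(m \right)} = -3 + \frac{m + 3}{m + m} = -3 + \frac{3 + m}{2 m}$)
$b = -51$ ($b = 1 \cdot 17 \frac{3 - -15}{2 \left(-3\right)} = 17 \cdot \frac{1}{2} \left(- \frac{1}{3}\right) \left(3 + 15\right) = 17 \cdot \frac{1}{2} \left(- \frac{1}{3}\right) 18 = 17 \left(-3\right) = -51$)
$\frac{4093 - 1034}{q + b} = \frac{4093 - 1034}{\frac{1109}{9} - 51} = \frac{3059}{\frac{650}{9}} = 3059 \cdot \frac{9}{650} = \frac{27531}{650}$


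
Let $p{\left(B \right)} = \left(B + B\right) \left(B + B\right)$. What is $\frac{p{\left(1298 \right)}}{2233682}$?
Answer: $\frac{306328}{101531} \approx 3.0171$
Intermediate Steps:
$p{\left(B \right)} = 4 B^{2}$ ($p{\left(B \right)} = 2 B 2 B = 4 B^{2}$)
$\frac{p{\left(1298 \right)}}{2233682} = \frac{4 \cdot 1298^{2}}{2233682} = 4 \cdot 1684804 \cdot \frac{1}{2233682} = 6739216 \cdot \frac{1}{2233682} = \frac{306328}{101531}$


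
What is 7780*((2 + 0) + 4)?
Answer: 46680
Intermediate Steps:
7780*((2 + 0) + 4) = 7780*(2 + 4) = 7780*6 = 46680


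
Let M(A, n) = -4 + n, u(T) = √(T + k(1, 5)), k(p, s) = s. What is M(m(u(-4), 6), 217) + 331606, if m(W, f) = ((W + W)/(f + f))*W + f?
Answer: 331819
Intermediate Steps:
u(T) = √(5 + T) (u(T) = √(T + 5) = √(5 + T))
m(W, f) = f + W²/f (m(W, f) = ((2*W)/((2*f)))*W + f = ((2*W)*(1/(2*f)))*W + f = (W/f)*W + f = W²/f + f = f + W²/f)
M(m(u(-4), 6), 217) + 331606 = (-4 + 217) + 331606 = 213 + 331606 = 331819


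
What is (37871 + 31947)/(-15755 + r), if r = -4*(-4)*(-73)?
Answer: -69818/16923 ≈ -4.1256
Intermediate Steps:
r = -1168 (r = 16*(-73) = -1168)
(37871 + 31947)/(-15755 + r) = (37871 + 31947)/(-15755 - 1168) = 69818/(-16923) = 69818*(-1/16923) = -69818/16923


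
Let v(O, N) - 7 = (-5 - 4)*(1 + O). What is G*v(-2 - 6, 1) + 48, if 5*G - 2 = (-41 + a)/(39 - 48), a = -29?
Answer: 1664/9 ≈ 184.89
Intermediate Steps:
G = 88/45 (G = 2/5 + ((-41 - 29)/(39 - 48))/5 = 2/5 + (-70/(-9))/5 = 2/5 + (-70*(-1/9))/5 = 2/5 + (1/5)*(70/9) = 2/5 + 14/9 = 88/45 ≈ 1.9556)
v(O, N) = -2 - 9*O (v(O, N) = 7 + (-5 - 4)*(1 + O) = 7 - 9*(1 + O) = 7 + (-9 - 9*O) = -2 - 9*O)
G*v(-2 - 6, 1) + 48 = 88*(-2 - 9*(-2 - 6))/45 + 48 = 88*(-2 - 9*(-8))/45 + 48 = 88*(-2 + 72)/45 + 48 = (88/45)*70 + 48 = 1232/9 + 48 = 1664/9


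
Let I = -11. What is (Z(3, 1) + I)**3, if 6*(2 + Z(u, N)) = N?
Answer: -456533/216 ≈ -2113.6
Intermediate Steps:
Z(u, N) = -2 + N/6
(Z(3, 1) + I)**3 = ((-2 + (1/6)*1) - 11)**3 = ((-2 + 1/6) - 11)**3 = (-11/6 - 11)**3 = (-77/6)**3 = -456533/216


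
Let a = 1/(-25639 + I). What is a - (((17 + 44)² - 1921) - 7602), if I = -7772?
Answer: 193850621/33411 ≈ 5802.0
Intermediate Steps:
a = -1/33411 (a = 1/(-25639 - 7772) = 1/(-33411) = -1/33411 ≈ -2.9930e-5)
a - (((17 + 44)² - 1921) - 7602) = -1/33411 - (((17 + 44)² - 1921) - 7602) = -1/33411 - ((61² - 1921) - 7602) = -1/33411 - ((3721 - 1921) - 7602) = -1/33411 - (1800 - 7602) = -1/33411 - 1*(-5802) = -1/33411 + 5802 = 193850621/33411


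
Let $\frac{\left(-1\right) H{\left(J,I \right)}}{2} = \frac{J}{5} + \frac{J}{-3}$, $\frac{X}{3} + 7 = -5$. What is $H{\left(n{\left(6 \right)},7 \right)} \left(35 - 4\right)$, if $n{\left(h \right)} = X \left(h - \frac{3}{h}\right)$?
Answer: $- \frac{8184}{5} \approx -1636.8$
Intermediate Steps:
$X = -36$ ($X = -21 + 3 \left(-5\right) = -21 - 15 = -36$)
$n{\left(h \right)} = - 36 h + \frac{108}{h}$ ($n{\left(h \right)} = - 36 \left(h - \frac{3}{h}\right) = - 36 h + \frac{108}{h}$)
$H{\left(J,I \right)} = \frac{4 J}{15}$ ($H{\left(J,I \right)} = - 2 \left(\frac{J}{5} + \frac{J}{-3}\right) = - 2 \left(J \frac{1}{5} + J \left(- \frac{1}{3}\right)\right) = - 2 \left(\frac{J}{5} - \frac{J}{3}\right) = - 2 \left(- \frac{2 J}{15}\right) = \frac{4 J}{15}$)
$H{\left(n{\left(6 \right)},7 \right)} \left(35 - 4\right) = \frac{4 \left(\left(-36\right) 6 + \frac{108}{6}\right)}{15} \left(35 - 4\right) = \frac{4 \left(-216 + 108 \cdot \frac{1}{6}\right)}{15} \cdot 31 = \frac{4 \left(-216 + 18\right)}{15} \cdot 31 = \frac{4}{15} \left(-198\right) 31 = \left(- \frac{264}{5}\right) 31 = - \frac{8184}{5}$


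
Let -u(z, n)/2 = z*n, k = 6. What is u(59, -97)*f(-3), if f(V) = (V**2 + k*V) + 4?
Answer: -57230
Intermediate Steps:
u(z, n) = -2*n*z (u(z, n) = -2*z*n = -2*n*z)
f(V) = 4 + V**2 + 6*V (f(V) = (V**2 + 6*V) + 4 = 4 + V**2 + 6*V)
u(59, -97)*f(-3) = (-2*(-97)*59)*(4 + (-3)**2 + 6*(-3)) = 11446*(4 + 9 - 18) = 11446*(-5) = -57230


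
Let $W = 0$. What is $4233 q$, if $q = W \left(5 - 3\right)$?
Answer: $0$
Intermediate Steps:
$q = 0$ ($q = 0 \left(5 - 3\right) = 0 \cdot 2 = 0$)
$4233 q = 4233 \cdot 0 = 0$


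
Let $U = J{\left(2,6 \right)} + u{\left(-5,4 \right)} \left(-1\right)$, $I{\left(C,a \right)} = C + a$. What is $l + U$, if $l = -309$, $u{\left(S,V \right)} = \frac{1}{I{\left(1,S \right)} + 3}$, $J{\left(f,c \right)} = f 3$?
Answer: $-302$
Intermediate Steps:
$J{\left(f,c \right)} = 3 f$
$u{\left(S,V \right)} = \frac{1}{4 + S}$ ($u{\left(S,V \right)} = \frac{1}{\left(1 + S\right) + 3} = \frac{1}{4 + S}$)
$U = 7$ ($U = 3 \cdot 2 + \frac{1}{4 - 5} \left(-1\right) = 6 + \frac{1}{-1} \left(-1\right) = 6 - -1 = 6 + 1 = 7$)
$l + U = -309 + 7 = -302$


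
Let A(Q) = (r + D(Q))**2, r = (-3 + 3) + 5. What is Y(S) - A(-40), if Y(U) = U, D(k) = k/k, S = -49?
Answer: -85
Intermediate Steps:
D(k) = 1
r = 5 (r = 0 + 5 = 5)
A(Q) = 36 (A(Q) = (5 + 1)**2 = 6**2 = 36)
Y(S) - A(-40) = -49 - 1*36 = -49 - 36 = -85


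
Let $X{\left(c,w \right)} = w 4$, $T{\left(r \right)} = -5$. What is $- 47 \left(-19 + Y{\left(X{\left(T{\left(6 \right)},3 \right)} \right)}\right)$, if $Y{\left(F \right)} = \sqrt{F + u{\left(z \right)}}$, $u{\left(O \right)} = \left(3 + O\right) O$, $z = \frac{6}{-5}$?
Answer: $893 - \frac{47 \sqrt{246}}{5} \approx 745.57$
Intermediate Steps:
$X{\left(c,w \right)} = 4 w$
$z = - \frac{6}{5}$ ($z = 6 \left(- \frac{1}{5}\right) = - \frac{6}{5} \approx -1.2$)
$u{\left(O \right)} = O \left(3 + O\right)$
$Y{\left(F \right)} = \sqrt{- \frac{54}{25} + F}$ ($Y{\left(F \right)} = \sqrt{F - \frac{6 \left(3 - \frac{6}{5}\right)}{5}} = \sqrt{F - \frac{54}{25}} = \sqrt{- \frac{54}{25} + F}$)
$- 47 \left(-19 + Y{\left(X{\left(T{\left(6 \right)},3 \right)} \right)}\right) = - 47 \left(-19 + \frac{\sqrt{-54 + 25 \cdot 4 \cdot 3}}{5}\right) = - 47 \left(-19 + \frac{\sqrt{-54 + 25 \cdot 12}}{5}\right) = - 47 \left(-19 + \frac{\sqrt{-54 + 300}}{5}\right) = - 47 \left(-19 + \frac{\sqrt{246}}{5}\right) = 893 - \frac{47 \sqrt{246}}{5}$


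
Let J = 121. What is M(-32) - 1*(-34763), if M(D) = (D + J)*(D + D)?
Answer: 29067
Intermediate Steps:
M(D) = 2*D*(121 + D) (M(D) = (D + 121)*(D + D) = (121 + D)*(2*D) = 2*D*(121 + D))
M(-32) - 1*(-34763) = 2*(-32)*(121 - 32) - 1*(-34763) = 2*(-32)*89 + 34763 = -5696 + 34763 = 29067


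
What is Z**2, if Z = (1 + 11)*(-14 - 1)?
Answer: 32400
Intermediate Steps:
Z = -180 (Z = 12*(-15) = -180)
Z**2 = (-180)**2 = 32400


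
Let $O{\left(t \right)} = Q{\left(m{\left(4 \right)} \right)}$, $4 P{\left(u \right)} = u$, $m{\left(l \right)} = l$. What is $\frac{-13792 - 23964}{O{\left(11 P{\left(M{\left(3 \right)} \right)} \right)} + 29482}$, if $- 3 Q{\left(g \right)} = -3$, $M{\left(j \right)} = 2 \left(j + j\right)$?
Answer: $- \frac{37756}{29483} \approx -1.2806$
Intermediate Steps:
$M{\left(j \right)} = 4 j$ ($M{\left(j \right)} = 2 \cdot 2 j = 4 j$)
$P{\left(u \right)} = \frac{u}{4}$
$Q{\left(g \right)} = 1$ ($Q{\left(g \right)} = \left(- \frac{1}{3}\right) \left(-3\right) = 1$)
$O{\left(t \right)} = 1$
$\frac{-13792 - 23964}{O{\left(11 P{\left(M{\left(3 \right)} \right)} \right)} + 29482} = \frac{-13792 - 23964}{1 + 29482} = - \frac{37756}{29483}$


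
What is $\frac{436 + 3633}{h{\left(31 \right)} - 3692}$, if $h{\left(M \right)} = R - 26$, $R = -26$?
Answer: $- \frac{313}{288} \approx -1.0868$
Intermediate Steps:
$h{\left(M \right)} = -52$ ($h{\left(M \right)} = -26 - 26 = -52$)
$\frac{436 + 3633}{h{\left(31 \right)} - 3692} = \frac{436 + 3633}{-52 - 3692} = \frac{4069}{-3744} = 4069 \left(- \frac{1}{3744}\right) = - \frac{313}{288}$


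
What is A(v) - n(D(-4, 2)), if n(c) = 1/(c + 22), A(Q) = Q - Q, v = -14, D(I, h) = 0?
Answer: -1/22 ≈ -0.045455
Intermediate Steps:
A(Q) = 0
n(c) = 1/(22 + c)
A(v) - n(D(-4, 2)) = 0 - 1/(22 + 0) = 0 - 1/22 = -1/22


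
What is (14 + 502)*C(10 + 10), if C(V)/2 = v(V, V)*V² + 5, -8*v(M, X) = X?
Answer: -1026840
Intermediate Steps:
v(M, X) = -X/8
C(V) = 10 - V³/4 (C(V) = 2*((-V/8)*V² + 5) = 2*(-V³/8 + 5) = 2*(5 - V³/8) = 10 - V³/4)
(14 + 502)*C(10 + 10) = (14 + 502)*(10 - (10 + 10)³/4) = 516*(10 - ¼*20³) = 516*(10 - ¼*8000) = 516*(10 - 2000) = 516*(-1990) = -1026840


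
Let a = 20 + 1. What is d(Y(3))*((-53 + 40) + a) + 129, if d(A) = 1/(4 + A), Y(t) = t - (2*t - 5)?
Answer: 391/3 ≈ 130.33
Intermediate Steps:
Y(t) = 5 - t (Y(t) = t - (-5 + 2*t) = t + (5 - 2*t) = 5 - t)
a = 21
d(Y(3))*((-53 + 40) + a) + 129 = ((-53 + 40) + 21)/(4 + (5 - 1*3)) + 129 = (-13 + 21)/(4 + (5 - 3)) + 129 = 8/(4 + 2) + 129 = 8/6 + 129 = (⅙)*8 + 129 = 4/3 + 129 = 391/3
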